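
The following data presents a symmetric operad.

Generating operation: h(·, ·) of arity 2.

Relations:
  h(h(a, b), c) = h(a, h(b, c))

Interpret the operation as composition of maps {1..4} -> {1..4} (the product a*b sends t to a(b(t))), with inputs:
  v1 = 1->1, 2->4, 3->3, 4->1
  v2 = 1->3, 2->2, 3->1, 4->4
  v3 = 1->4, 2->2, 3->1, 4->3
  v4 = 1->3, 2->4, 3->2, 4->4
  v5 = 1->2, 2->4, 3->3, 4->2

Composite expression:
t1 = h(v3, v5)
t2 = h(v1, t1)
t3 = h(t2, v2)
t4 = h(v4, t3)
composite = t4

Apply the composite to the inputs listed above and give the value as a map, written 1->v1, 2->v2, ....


1->3, 2->2, 3->4, 4->4

h(v3, v5) = 1->2, 2->3, 3->1, 4->2
h(v1, h(v3, v5)) = 1->4, 2->3, 3->1, 4->4
h(h(v1, h(v3, v5)), v2) = 1->1, 2->3, 3->4, 4->4
h(v4, h(h(v1, h(v3, v5)), v2)) = 1->3, 2->2, 3->4, 4->4


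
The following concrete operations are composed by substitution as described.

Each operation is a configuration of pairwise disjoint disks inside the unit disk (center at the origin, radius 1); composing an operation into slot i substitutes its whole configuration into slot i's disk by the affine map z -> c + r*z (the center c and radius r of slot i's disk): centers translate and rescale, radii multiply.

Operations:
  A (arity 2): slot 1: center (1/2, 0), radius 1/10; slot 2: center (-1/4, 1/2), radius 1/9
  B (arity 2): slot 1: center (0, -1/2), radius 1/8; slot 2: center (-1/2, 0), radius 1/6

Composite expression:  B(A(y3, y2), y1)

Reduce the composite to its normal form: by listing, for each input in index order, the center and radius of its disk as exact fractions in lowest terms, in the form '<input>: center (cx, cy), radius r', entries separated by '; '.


y1: center (-1/2, 0), radius 1/6; y2: center (-1/32, -7/16), radius 1/72; y3: center (1/16, -1/2), radius 1/80


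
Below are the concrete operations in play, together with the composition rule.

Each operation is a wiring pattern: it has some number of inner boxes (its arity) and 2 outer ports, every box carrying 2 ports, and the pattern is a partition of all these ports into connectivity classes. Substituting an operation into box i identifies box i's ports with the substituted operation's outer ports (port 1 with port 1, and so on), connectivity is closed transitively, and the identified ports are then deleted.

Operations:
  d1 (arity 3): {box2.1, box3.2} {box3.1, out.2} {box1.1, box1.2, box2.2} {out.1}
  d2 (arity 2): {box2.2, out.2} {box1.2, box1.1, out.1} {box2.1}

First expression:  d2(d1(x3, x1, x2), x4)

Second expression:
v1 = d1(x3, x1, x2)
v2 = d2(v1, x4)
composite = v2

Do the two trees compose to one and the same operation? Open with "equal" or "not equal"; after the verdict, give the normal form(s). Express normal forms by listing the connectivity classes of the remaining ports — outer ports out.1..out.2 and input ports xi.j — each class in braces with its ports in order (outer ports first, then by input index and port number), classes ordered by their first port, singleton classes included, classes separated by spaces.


equal; the common form is {out.1, x2.1} {out.2, x4.2} {x1.1, x2.2} {x1.2, x3.1, x3.2} {x4.1}


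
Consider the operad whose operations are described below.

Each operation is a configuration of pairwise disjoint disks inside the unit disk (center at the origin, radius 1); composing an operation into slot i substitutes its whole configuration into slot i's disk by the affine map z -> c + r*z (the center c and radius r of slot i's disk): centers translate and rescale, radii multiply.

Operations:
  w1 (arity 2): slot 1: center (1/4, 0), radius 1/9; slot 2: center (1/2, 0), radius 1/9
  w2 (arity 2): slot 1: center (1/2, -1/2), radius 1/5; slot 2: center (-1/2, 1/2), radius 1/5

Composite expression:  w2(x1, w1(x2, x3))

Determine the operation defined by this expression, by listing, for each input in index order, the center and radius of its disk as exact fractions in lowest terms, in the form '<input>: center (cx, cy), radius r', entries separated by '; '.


Affine substitution under w2: radii multiply and x-centers shift.
x1: after 1 affine step, its disk has center (1/2, -1/2), radius 1/5
x2: after 2 affine steps, its disk has center (-9/20, 1/2), radius 1/45
x3: after 2 affine steps, its disk has center (-2/5, 1/2), radius 1/45

x1: center (1/2, -1/2), radius 1/5; x2: center (-9/20, 1/2), radius 1/45; x3: center (-2/5, 1/2), radius 1/45


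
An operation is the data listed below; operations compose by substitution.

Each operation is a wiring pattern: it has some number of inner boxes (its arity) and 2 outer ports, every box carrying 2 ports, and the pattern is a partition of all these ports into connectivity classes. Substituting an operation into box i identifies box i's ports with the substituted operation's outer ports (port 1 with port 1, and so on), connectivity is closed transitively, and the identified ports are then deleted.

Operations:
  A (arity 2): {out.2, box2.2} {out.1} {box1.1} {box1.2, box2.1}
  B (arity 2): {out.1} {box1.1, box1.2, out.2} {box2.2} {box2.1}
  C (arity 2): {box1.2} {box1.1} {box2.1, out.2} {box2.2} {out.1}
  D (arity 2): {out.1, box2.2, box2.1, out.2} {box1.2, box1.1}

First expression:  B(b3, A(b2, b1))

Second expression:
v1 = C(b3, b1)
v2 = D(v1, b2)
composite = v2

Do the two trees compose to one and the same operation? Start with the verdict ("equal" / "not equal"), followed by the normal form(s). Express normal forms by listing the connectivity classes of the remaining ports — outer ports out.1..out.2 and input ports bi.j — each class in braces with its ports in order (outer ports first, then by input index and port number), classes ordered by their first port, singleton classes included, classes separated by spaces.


not equal; first: {out.1} {out.2, b3.1, b3.2} {b1.1, b2.2} {b1.2} {b2.1}; second: {out.1, out.2, b2.1, b2.2} {b1.1} {b1.2} {b3.1} {b3.2}

The first composite normalizes to {out.1} {out.2, b3.1, b3.2} {b1.1, b2.2} {b1.2} {b2.1}
The second composite normalizes to {out.1, out.2, b2.1, b2.2} {b1.1} {b1.2} {b3.1} {b3.2}
The normal forms differ: not equal.


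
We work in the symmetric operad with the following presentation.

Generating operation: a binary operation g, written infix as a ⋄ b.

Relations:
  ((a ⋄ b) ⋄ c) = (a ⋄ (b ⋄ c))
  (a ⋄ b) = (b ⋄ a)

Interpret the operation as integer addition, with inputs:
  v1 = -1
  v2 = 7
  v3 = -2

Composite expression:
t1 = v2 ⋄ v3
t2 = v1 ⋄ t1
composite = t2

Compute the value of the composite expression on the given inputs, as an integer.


4


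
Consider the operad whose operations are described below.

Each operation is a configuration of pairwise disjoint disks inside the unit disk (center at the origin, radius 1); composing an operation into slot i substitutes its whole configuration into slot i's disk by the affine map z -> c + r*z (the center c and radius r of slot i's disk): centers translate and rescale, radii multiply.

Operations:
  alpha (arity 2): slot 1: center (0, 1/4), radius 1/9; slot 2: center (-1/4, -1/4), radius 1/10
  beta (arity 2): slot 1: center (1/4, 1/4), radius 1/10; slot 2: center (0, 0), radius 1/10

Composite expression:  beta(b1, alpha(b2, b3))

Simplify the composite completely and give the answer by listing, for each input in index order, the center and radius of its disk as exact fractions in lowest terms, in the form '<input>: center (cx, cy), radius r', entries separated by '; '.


b1: center (1/4, 1/4), radius 1/10; b2: center (0, 1/40), radius 1/90; b3: center (-1/40, -1/40), radius 1/100

Only the slot chain above each b matters under beta; compose those maps.
input b1: composing its 1 substitution step yields center (1/4, 1/4), radius 1/10
input b2: composing its 2 substitution steps yields center (0, 1/40), radius 1/90
input b3: composing its 2 substitution steps yields center (-1/40, -1/40), radius 1/100


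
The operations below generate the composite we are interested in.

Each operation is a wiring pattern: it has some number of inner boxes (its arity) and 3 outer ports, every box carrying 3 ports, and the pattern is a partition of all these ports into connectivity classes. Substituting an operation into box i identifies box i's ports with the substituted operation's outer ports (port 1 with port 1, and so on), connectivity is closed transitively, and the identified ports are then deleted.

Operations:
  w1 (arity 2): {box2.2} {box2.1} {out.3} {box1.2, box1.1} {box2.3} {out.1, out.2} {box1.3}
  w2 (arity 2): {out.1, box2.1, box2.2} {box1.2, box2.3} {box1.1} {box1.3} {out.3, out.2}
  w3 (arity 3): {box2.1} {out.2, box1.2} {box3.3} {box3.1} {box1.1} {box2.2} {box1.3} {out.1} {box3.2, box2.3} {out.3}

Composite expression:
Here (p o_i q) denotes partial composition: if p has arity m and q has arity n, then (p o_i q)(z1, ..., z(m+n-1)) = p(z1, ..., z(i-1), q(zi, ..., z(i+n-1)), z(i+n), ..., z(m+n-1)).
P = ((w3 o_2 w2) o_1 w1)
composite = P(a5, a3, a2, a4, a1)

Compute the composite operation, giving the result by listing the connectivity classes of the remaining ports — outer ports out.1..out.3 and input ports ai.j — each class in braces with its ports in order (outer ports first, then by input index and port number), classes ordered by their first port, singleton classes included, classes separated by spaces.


{out.1} {out.2} {out.3} {a1.1} {a1.2} {a1.3} {a2.1} {a2.2, a4.3} {a2.3} {a3.1} {a3.2} {a3.3} {a4.1, a4.2} {a5.1, a5.2} {a5.3}

Two ports join when wires chain via w3-identified ports.
stage w1: inputs (a5, a3), connectivity {out.1, out.2} {out.3} {a3.1} {a3.2} {a3.3} {a5.1, a5.2} {a5.3}, out.j its boundary
stage w2: inputs (a2, a4), connectivity {out.1, a4.1, a4.2} {out.2, out.3} {a2.1} {a2.2, a4.3} {a2.3}, out.j its boundary
stage w3: inputs (a5, a3, a2, a4, a1), connectivity {out.1} {out.2} {out.3} {a1.1} {a1.2} {a1.3} {a2.1} {a2.2, a4.3} {a2.3} {a3.1} {a3.2} {a3.3} {a4.1, a4.2} {a5.1, a5.2} {a5.3}, out.j its boundary


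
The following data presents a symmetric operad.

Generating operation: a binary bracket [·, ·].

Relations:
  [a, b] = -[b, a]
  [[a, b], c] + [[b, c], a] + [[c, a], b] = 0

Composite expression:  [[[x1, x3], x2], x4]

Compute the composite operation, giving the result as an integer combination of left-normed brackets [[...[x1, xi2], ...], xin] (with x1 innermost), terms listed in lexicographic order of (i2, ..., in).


Expand each bracket as ab - ba; the x1-initial words give the coefficients.
Composite bracket: [[[x1, x3], x2], x4]
The bracket unfolds into 8 signed words via [a, b] = ab - ba (2^3 = 8).
Coefficients come from the x1-initial words:
  sign of x1x3x2x4 is +1, so it contributes +[[[x1, x3], x2], x4]

[[[x1, x3], x2], x4]


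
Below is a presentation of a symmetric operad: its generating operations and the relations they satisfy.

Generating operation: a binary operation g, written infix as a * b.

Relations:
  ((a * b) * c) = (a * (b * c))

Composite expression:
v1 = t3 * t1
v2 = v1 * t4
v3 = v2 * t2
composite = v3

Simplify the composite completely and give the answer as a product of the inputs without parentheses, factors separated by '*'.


t3 * t1 * t4 * t2

Associativity of g dissolves the nesting; only the t-input order survives.
(t3 * t1) spells out as t3 * t1
((t3 * t1) * t4) spells out as t3 * t1 * t4
(((t3 * t1) * t4) * t2) spells out as t3 * t1 * t4 * t2


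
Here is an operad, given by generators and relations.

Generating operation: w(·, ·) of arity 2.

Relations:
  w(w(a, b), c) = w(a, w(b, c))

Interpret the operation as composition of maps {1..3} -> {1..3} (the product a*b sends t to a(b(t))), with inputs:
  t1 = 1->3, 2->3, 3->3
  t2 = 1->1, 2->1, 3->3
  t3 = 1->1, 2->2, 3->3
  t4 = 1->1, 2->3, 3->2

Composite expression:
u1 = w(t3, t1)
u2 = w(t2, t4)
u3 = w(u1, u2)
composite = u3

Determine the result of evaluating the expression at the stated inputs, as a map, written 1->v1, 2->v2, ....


w(t3, t1) = 1->3, 2->3, 3->3
w(t2, t4) = 1->1, 2->3, 3->1
w(w(t3, t1), w(t2, t4)) = 1->3, 2->3, 3->3

1->3, 2->3, 3->3


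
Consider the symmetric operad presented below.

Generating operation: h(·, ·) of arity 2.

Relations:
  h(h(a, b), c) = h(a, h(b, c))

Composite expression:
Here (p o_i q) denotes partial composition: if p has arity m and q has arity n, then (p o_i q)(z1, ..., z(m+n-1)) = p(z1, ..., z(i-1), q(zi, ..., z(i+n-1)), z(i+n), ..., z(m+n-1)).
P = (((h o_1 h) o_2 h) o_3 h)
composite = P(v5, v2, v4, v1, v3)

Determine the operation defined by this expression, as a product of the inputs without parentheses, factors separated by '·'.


v5 · v2 · v4 · v1 · v3

The h-tree's shape is irrelevant; the v-reading-order decides.
h(v4, v1) flattens to v4 · v1
h(v2, h(v4, v1)) flattens to v2 · v4 · v1
h(v5, h(v2, h(v4, v1))) flattens to v5 · v2 · v4 · v1
h(h(v5, h(v2, h(v4, v1))), v3) flattens to v5 · v2 · v4 · v1 · v3


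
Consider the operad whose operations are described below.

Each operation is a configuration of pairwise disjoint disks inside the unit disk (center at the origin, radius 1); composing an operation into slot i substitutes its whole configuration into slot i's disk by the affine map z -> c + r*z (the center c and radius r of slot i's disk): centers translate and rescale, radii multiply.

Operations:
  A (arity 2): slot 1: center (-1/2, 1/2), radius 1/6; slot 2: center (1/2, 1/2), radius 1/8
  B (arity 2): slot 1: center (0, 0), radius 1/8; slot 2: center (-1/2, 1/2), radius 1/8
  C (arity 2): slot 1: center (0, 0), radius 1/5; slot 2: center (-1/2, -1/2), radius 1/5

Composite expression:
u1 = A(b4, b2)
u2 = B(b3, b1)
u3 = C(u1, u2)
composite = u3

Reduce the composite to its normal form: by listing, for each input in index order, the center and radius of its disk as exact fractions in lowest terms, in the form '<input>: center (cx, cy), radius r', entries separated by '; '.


Follow each b-input down from C: c' goes to c + r*c', radius to r*r'.
for b4, the 2-step affine chain lands on center (-1/10, 1/10), radius 1/30
for b2, the 2-step affine chain lands on center (1/10, 1/10), radius 1/40
for b3, the 2-step affine chain lands on center (-1/2, -1/2), radius 1/40
for b1, the 2-step affine chain lands on center (-3/5, -2/5), radius 1/40

b1: center (-3/5, -2/5), radius 1/40; b2: center (1/10, 1/10), radius 1/40; b3: center (-1/2, -1/2), radius 1/40; b4: center (-1/10, 1/10), radius 1/30


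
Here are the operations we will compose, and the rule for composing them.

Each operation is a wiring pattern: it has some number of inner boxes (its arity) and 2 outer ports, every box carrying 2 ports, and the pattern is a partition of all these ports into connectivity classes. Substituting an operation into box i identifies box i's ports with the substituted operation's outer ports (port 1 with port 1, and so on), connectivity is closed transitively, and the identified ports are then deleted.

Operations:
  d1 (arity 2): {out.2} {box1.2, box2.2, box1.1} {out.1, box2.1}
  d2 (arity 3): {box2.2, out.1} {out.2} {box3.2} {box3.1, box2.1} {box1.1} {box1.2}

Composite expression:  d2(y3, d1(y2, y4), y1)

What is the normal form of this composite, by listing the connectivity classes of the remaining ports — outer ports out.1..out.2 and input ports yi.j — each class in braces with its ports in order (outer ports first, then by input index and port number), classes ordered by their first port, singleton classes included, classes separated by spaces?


{out.1} {out.2} {y1.1, y4.1} {y1.2} {y2.1, y2.2, y4.2} {y3.1} {y3.2}


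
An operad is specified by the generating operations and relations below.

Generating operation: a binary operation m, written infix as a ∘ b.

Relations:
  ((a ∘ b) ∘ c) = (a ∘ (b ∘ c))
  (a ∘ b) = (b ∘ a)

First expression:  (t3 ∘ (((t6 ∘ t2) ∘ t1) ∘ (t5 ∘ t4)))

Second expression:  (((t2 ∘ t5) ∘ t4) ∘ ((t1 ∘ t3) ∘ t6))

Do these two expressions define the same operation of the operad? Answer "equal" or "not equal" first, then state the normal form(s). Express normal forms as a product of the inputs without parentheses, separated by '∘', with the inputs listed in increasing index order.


equal; both compose to t1 ∘ t2 ∘ t3 ∘ t4 ∘ t5 ∘ t6


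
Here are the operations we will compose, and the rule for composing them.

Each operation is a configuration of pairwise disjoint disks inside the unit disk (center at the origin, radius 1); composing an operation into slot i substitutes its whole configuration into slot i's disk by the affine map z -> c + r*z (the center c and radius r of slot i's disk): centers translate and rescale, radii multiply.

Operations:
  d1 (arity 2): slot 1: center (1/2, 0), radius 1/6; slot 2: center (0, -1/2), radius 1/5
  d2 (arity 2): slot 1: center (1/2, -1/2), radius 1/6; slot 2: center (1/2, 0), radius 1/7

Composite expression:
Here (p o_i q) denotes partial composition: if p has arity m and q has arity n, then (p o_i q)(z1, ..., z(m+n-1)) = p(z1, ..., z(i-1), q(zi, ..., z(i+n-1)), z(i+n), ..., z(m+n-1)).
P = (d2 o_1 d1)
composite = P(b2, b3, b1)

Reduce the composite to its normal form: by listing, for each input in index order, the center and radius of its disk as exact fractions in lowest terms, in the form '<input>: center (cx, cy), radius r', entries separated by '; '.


Follow each b-input down from d2: c' goes to c + r*c', radius to r*r'.
tracing b2 down its 2-map path: center (7/12, -1/2), radius 1/36
tracing b3 down its 2-map path: center (1/2, -7/12), radius 1/30
tracing b1 down its 1-map path: center (1/2, 0), radius 1/7

b1: center (1/2, 0), radius 1/7; b2: center (7/12, -1/2), radius 1/36; b3: center (1/2, -7/12), radius 1/30


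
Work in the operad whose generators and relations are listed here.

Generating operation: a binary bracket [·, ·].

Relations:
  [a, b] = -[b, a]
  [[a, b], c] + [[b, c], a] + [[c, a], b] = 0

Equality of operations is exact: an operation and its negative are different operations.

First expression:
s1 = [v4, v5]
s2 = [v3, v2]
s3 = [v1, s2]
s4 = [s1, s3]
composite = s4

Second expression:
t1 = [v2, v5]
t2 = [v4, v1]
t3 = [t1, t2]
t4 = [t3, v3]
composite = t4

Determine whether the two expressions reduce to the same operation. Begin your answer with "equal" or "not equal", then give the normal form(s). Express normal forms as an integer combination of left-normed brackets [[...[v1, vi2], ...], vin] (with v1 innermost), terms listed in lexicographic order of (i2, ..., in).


not equal; the first gives [[[[v1, v2], v3], v4], v5] - [[[[v1, v2], v3], v5], v4] - [[[[v1, v3], v2], v4], v5] + [[[[v1, v3], v2], v5], v4] and the second [[[[v1, v4], v2], v5], v3] - [[[[v1, v4], v5], v2], v3]

The first expression reduces to [[[[v1, v2], v3], v4], v5] - [[[[v1, v2], v3], v5], v4] - [[[[v1, v3], v2], v4], v5] + [[[[v1, v3], v2], v5], v4]
The second expression reduces to [[[[v1, v4], v2], v5], v3] - [[[[v1, v4], v5], v2], v3]
No match — not equal.


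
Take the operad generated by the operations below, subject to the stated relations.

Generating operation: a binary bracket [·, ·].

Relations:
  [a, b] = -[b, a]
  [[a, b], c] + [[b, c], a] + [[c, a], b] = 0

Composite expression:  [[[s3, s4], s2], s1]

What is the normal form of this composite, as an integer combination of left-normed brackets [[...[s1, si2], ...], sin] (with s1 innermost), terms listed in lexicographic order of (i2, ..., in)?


[[[s1, s2], s3], s4] - [[[s1, s2], s4], s3] - [[[s1, s3], s4], s2] + [[[s1, s4], s3], s2]

Antisymmetry and Jacobi reduce to s1-anchored left-normed brackets.
Composite bracket: [[[s3, s4], s2], s1]
Applying ab - ba throughout gives 8 signed words (2^3 = 8).
The s1-initial words carry the normal form:
  from s1s2s3s4, sign +1: term +[[[s1, s2], s3], s4]
  from s1s2s4s3, sign -1: term -[[[s1, s2], s4], s3]
  from s1s3s4s2, sign -1: term -[[[s1, s3], s4], s2]
  from s1s4s3s2, sign +1: term +[[[s1, s4], s3], s2]


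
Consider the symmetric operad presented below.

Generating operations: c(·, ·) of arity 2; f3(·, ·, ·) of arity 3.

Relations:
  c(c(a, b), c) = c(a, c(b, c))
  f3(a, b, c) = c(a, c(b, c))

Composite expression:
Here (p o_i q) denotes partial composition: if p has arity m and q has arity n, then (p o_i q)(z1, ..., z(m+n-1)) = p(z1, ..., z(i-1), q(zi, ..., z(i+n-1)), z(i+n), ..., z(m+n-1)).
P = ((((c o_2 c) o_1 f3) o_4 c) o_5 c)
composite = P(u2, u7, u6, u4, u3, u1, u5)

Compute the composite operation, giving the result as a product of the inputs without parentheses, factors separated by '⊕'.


u2 ⊕ u7 ⊕ u6 ⊕ u4 ⊕ u3 ⊕ u1 ⊕ u5

The c-tree's shape is irrelevant; the u-reading-order decides.
f3(u2, u7, u6) flattens to u2 ⊕ u7 ⊕ u6
c(u3, u1) flattens to u3 ⊕ u1
c(u4, c(u3, u1)) flattens to u4 ⊕ u3 ⊕ u1
c(c(u4, c(u3, u1)), u5) flattens to u4 ⊕ u3 ⊕ u1 ⊕ u5
c(f3(u2, u7, u6), c(c(u4, c(u3, u1)), u5)) flattens to u2 ⊕ u7 ⊕ u6 ⊕ u4 ⊕ u3 ⊕ u1 ⊕ u5


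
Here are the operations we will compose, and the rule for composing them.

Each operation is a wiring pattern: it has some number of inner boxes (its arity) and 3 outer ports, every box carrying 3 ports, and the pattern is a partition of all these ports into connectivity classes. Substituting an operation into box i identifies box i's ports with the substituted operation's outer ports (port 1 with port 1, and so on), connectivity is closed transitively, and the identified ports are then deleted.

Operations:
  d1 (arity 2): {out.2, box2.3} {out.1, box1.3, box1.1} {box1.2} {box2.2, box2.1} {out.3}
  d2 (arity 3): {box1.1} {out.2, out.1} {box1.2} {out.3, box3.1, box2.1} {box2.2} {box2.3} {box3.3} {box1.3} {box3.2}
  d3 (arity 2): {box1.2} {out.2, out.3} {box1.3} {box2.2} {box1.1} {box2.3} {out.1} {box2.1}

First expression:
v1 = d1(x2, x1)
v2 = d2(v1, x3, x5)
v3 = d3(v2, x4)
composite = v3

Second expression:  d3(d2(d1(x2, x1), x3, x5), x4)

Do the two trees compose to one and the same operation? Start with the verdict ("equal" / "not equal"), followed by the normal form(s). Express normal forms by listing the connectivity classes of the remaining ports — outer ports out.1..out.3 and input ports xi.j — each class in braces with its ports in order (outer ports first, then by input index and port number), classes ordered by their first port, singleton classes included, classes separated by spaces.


equal; both compose to {out.1} {out.2, out.3} {x1.1, x1.2} {x1.3} {x2.1, x2.3} {x2.2} {x3.1, x5.1} {x3.2} {x3.3} {x4.1} {x4.2} {x4.3} {x5.2} {x5.3}

In normal form, the first expression is {out.1} {out.2, out.3} {x1.1, x1.2} {x1.3} {x2.1, x2.3} {x2.2} {x3.1, x5.1} {x3.2} {x3.3} {x4.1} {x4.2} {x4.3} {x5.2} {x5.3}
In normal form, the second expression is {out.1} {out.2, out.3} {x1.1, x1.2} {x1.3} {x2.1, x2.3} {x2.2} {x3.1, x5.1} {x3.2} {x3.3} {x4.1} {x4.2} {x4.3} {x5.2} {x5.3}
The forms coincide; equal.


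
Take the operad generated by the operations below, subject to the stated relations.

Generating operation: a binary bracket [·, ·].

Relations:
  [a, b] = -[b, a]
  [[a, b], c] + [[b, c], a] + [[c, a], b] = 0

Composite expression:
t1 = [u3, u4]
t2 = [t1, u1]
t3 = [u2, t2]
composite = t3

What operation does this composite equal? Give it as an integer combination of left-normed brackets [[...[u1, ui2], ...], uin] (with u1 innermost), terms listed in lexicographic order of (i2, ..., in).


[[[u1, u3], u4], u2] - [[[u1, u4], u3], u2]

In the tensor algebra, words opening u1 carry the u1-anchored form.
Composite bracket: [u2, [[u3, u4], u1]]
Full expansion: 8 signed words from ab - ba (2^3 = 8).
Coefficients come from the u1-initial words:
  u1u3u4u2 (sign +1) contributes +[[[u1, u3], u4], u2]
  u1u4u3u2 (sign -1) contributes -[[[u1, u4], u3], u2]


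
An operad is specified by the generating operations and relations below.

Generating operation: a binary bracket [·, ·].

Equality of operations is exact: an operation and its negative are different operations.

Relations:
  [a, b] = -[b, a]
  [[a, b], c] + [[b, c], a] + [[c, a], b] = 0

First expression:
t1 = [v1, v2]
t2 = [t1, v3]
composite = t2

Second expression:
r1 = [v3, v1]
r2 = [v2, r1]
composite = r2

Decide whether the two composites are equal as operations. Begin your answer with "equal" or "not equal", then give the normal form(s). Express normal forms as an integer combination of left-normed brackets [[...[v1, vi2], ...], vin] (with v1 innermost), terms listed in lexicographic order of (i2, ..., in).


not equal; the first gives [[v1, v2], v3] and the second [[v1, v3], v2]

Normal form of the first expression: [[v1, v2], v3]
Normal form of the second expression: [[v1, v3], v2]
No match — not equal.


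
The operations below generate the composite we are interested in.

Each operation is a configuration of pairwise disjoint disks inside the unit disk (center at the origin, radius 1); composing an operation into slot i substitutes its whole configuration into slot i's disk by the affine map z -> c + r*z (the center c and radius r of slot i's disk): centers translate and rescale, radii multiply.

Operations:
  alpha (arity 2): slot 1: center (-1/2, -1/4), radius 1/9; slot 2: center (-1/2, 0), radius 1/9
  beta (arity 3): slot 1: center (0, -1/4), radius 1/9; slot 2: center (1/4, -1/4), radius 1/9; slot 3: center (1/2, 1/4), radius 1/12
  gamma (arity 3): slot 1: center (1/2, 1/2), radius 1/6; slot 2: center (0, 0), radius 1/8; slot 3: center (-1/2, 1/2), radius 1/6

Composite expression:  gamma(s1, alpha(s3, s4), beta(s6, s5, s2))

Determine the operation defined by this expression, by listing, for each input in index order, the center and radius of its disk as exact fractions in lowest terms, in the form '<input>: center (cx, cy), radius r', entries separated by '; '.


Only the slot chain above each s matters under gamma; compose those maps.
s1 passes through 1 substitution, ending at center (1/2, 1/2), radius 1/6
s3 passes through 2 substitutions, ending at center (-1/16, -1/32), radius 1/72
s4 passes through 2 substitutions, ending at center (-1/16, 0), radius 1/72
s6 passes through 2 substitutions, ending at center (-1/2, 11/24), radius 1/54
s5 passes through 2 substitutions, ending at center (-11/24, 11/24), radius 1/54
s2 passes through 2 substitutions, ending at center (-5/12, 13/24), radius 1/72

s1: center (1/2, 1/2), radius 1/6; s2: center (-5/12, 13/24), radius 1/72; s3: center (-1/16, -1/32), radius 1/72; s4: center (-1/16, 0), radius 1/72; s5: center (-11/24, 11/24), radius 1/54; s6: center (-1/2, 11/24), radius 1/54


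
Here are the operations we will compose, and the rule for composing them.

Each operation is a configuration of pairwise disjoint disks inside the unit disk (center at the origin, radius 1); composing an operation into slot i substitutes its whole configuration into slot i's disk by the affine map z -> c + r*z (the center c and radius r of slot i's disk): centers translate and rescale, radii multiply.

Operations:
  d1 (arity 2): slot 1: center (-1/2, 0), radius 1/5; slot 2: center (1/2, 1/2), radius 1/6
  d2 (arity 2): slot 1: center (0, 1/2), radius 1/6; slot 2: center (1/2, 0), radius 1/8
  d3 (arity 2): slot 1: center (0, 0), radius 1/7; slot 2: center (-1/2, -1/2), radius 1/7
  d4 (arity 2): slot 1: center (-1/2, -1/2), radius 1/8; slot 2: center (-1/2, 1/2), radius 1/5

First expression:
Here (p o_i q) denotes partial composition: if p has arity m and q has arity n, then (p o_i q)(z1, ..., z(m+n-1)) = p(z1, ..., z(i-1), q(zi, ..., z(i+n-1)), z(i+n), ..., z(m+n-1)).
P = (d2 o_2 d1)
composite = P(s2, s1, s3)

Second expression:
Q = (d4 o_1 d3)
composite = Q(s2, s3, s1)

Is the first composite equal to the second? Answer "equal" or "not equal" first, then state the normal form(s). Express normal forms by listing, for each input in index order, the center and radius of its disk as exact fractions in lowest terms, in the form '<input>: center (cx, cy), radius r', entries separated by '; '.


not equal: they reduce to s1: center (7/16, 0), radius 1/40; s2: center (0, 1/2), radius 1/6; s3: center (9/16, 1/16), radius 1/48 and s1: center (-1/2, 1/2), radius 1/5; s2: center (-1/2, -1/2), radius 1/56; s3: center (-9/16, -9/16), radius 1/56


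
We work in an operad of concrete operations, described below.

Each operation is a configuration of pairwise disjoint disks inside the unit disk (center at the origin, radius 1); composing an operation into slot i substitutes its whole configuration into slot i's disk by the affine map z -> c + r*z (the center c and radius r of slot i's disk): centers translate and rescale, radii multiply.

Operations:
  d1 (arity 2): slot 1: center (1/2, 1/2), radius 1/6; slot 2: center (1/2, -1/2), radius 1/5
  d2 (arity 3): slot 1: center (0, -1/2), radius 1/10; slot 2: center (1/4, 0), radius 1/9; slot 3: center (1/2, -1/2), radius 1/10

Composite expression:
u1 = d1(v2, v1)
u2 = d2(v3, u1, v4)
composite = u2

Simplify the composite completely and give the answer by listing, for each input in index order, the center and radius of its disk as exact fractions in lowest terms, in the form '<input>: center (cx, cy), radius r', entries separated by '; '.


Each v-disk chains the slot maps above it in d2; radii multiply.
input v3: applying the 1 nested substitution gives center (0, -1/2), radius 1/10
input v2: applying the 2 nested substitutions gives center (11/36, 1/18), radius 1/54
input v1: applying the 2 nested substitutions gives center (11/36, -1/18), radius 1/45
input v4: applying the 1 nested substitution gives center (1/2, -1/2), radius 1/10

v1: center (11/36, -1/18), radius 1/45; v2: center (11/36, 1/18), radius 1/54; v3: center (0, -1/2), radius 1/10; v4: center (1/2, -1/2), radius 1/10


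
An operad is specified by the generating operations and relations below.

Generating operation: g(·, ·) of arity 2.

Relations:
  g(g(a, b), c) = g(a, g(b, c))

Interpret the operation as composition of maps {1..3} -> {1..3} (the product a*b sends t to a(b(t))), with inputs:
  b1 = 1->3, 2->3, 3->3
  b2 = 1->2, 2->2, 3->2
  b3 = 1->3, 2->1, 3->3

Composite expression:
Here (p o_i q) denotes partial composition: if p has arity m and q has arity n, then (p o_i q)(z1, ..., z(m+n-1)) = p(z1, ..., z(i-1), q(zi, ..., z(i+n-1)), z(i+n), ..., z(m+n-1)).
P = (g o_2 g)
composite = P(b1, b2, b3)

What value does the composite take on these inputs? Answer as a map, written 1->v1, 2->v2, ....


1->3, 2->3, 3->3


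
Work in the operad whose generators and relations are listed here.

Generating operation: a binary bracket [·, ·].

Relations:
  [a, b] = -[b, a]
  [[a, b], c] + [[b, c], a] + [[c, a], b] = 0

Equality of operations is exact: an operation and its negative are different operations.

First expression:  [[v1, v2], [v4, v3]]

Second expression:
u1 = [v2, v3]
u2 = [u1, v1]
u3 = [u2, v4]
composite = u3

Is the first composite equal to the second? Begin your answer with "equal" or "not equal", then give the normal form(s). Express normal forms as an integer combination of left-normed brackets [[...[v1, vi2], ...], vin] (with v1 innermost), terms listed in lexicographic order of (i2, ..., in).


The first expression, normalized: -[[[v1, v2], v3], v4] + [[[v1, v2], v4], v3]
The second expression, normalized: -[[[v1, v2], v3], v4] + [[[v1, v3], v2], v4]
The forms do not match — not equal.

not equal: they reduce to -[[[v1, v2], v3], v4] + [[[v1, v2], v4], v3] and -[[[v1, v2], v3], v4] + [[[v1, v3], v2], v4]


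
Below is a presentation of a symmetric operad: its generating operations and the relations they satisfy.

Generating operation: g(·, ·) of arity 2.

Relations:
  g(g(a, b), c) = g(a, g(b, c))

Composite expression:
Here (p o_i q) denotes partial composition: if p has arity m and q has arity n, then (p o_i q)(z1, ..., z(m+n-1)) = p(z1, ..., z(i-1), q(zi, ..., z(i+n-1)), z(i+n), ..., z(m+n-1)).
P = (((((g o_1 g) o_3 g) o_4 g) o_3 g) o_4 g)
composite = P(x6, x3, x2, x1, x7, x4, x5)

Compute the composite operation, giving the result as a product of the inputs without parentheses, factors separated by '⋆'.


x6 ⋆ x3 ⋆ x2 ⋆ x1 ⋆ x7 ⋆ x4 ⋆ x5

All parenthesizations of g agree; list the x-inputs left to right.
g(x6, x3) flattens to x6 ⋆ x3
g(x1, x7) flattens to x1 ⋆ x7
g(x2, g(x1, x7)) flattens to x2 ⋆ x1 ⋆ x7
g(x4, x5) flattens to x4 ⋆ x5
g(g(x2, g(x1, x7)), g(x4, x5)) flattens to x2 ⋆ x1 ⋆ x7 ⋆ x4 ⋆ x5
g(g(x6, x3), g(g(x2, g(x1, x7)), g(x4, x5))) flattens to x6 ⋆ x3 ⋆ x2 ⋆ x1 ⋆ x7 ⋆ x4 ⋆ x5


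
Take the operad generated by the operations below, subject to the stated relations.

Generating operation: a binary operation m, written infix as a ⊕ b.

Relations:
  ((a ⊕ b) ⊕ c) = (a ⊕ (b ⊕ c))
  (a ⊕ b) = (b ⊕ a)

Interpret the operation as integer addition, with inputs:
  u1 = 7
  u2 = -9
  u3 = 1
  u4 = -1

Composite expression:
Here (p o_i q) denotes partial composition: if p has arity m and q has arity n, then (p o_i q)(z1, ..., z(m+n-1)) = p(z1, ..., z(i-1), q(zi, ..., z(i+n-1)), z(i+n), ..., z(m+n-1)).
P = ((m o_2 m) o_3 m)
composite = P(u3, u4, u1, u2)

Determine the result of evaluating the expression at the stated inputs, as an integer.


(u1 ⊕ u2) = -2
(u4 ⊕ (u1 ⊕ u2)) = -3
(u3 ⊕ (u4 ⊕ (u1 ⊕ u2))) = -2

-2


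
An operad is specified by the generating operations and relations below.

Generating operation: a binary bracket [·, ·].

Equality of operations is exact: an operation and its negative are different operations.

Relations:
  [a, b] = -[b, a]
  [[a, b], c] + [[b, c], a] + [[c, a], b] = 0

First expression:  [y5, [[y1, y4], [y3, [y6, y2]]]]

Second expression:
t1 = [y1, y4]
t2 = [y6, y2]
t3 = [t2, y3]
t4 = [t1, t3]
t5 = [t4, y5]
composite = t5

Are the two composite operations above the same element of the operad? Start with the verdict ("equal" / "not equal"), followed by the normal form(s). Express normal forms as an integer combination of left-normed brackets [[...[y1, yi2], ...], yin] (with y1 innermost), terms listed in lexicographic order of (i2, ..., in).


equal; the common form is -[[[[[y1, y4], y2], y6], y3], y5] + [[[[[y1, y4], y3], y2], y6], y5] - [[[[[y1, y4], y3], y6], y2], y5] + [[[[[y1, y4], y6], y2], y3], y5]

Normal form of the first expression: -[[[[[y1, y4], y2], y6], y3], y5] + [[[[[y1, y4], y3], y2], y6], y5] - [[[[[y1, y4], y3], y6], y2], y5] + [[[[[y1, y4], y6], y2], y3], y5]
Normal form of the second expression: -[[[[[y1, y4], y2], y6], y3], y5] + [[[[[y1, y4], y3], y2], y6], y5] - [[[[[y1, y4], y3], y6], y2], y5] + [[[[[y1, y4], y6], y2], y3], y5]
Identical normal forms: equal.


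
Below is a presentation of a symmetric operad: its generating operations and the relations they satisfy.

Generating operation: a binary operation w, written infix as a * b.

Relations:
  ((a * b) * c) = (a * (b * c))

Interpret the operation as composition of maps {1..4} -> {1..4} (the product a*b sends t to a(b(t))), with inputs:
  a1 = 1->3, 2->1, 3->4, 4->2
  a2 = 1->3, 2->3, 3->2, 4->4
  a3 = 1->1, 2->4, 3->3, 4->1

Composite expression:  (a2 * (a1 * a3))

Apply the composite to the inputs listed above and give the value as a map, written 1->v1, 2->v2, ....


1->2, 2->3, 3->4, 4->2

(a1 * a3) = 1->3, 2->2, 3->4, 4->3
(a2 * (a1 * a3)) = 1->2, 2->3, 3->4, 4->2


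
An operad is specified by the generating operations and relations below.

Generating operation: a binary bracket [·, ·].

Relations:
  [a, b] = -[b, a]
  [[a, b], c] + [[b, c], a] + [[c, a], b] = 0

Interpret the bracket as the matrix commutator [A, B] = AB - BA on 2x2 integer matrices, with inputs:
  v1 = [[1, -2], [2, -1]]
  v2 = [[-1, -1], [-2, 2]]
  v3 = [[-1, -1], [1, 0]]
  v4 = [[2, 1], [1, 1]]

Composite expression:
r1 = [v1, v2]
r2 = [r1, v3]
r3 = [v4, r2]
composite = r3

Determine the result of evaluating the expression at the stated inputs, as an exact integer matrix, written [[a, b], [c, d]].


[[10, 0], [-10, -10]]

[v1, v2] = [[6, -8], [-2, -6]]
[[v1, v2], v3] = [[-10, -20], [-10, 10]]
[v4, [[v1, v2], v3]] = [[10, 0], [-10, -10]]


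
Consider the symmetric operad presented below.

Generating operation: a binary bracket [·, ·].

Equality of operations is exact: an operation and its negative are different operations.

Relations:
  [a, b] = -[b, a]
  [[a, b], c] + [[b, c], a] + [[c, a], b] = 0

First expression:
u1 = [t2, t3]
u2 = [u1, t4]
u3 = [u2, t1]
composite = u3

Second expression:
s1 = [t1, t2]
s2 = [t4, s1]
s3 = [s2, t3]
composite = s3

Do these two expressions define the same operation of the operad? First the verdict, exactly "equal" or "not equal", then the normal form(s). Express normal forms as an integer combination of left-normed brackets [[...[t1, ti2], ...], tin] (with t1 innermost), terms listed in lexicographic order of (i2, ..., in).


not equal: they reduce to -[[[t1, t2], t3], t4] + [[[t1, t3], t2], t4] + [[[t1, t4], t2], t3] - [[[t1, t4], t3], t2] and -[[[t1, t2], t4], t3]

The first composite normalizes to -[[[t1, t2], t3], t4] + [[[t1, t3], t2], t4] + [[[t1, t4], t2], t3] - [[[t1, t4], t3], t2]
The second composite normalizes to -[[[t1, t2], t4], t3]
Distinct normal forms: not equal.


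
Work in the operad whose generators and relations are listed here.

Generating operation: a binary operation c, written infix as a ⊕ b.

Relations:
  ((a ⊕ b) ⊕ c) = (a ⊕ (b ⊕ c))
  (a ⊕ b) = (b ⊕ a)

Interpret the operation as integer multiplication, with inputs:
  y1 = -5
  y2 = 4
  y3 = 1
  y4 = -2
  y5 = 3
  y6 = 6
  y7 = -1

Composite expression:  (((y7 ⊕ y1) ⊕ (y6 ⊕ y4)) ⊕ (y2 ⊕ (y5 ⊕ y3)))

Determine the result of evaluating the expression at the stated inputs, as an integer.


-720


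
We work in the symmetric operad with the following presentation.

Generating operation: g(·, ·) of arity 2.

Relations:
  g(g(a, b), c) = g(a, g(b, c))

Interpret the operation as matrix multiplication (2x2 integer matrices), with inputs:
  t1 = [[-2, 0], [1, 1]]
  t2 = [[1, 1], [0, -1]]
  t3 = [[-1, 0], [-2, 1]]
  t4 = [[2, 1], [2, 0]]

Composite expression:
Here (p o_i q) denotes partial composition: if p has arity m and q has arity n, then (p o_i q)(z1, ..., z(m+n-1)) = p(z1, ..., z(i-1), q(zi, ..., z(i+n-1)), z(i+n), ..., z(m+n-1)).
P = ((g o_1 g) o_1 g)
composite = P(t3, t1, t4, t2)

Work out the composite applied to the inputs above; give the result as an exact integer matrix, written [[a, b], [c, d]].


g(t3, t1) = [[2, 0], [5, 1]]
g(g(t3, t1), t4) = [[4, 2], [12, 5]]
g(g(g(t3, t1), t4), t2) = [[4, 2], [12, 7]]

[[4, 2], [12, 7]]


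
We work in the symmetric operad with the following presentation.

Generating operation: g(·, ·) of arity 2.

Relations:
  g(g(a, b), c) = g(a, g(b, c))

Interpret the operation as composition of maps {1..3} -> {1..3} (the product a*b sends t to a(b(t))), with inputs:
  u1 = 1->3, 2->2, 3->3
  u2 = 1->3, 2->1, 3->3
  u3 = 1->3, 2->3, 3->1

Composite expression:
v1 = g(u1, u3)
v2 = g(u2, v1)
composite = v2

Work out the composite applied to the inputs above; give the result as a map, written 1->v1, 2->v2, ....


1->3, 2->3, 3->3

g(u1, u3) = 1->3, 2->3, 3->3
g(u2, g(u1, u3)) = 1->3, 2->3, 3->3


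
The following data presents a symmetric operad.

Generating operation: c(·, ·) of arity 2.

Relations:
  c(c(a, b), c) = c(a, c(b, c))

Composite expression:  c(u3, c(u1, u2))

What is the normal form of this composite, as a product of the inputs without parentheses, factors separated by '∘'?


u3 ∘ u1 ∘ u2

Under associativity of c, the answer is the u's in reading order.
c(u1, u2) unparenthesizes to u1 ∘ u2
c(u3, c(u1, u2)) unparenthesizes to u3 ∘ u1 ∘ u2


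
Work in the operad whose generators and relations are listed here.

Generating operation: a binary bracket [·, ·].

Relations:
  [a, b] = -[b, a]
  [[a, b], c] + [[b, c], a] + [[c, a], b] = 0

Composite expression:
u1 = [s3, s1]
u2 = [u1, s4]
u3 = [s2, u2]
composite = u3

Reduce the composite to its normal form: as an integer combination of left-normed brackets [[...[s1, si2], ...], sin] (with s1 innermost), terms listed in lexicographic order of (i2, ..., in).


[[[s1, s3], s4], s2]


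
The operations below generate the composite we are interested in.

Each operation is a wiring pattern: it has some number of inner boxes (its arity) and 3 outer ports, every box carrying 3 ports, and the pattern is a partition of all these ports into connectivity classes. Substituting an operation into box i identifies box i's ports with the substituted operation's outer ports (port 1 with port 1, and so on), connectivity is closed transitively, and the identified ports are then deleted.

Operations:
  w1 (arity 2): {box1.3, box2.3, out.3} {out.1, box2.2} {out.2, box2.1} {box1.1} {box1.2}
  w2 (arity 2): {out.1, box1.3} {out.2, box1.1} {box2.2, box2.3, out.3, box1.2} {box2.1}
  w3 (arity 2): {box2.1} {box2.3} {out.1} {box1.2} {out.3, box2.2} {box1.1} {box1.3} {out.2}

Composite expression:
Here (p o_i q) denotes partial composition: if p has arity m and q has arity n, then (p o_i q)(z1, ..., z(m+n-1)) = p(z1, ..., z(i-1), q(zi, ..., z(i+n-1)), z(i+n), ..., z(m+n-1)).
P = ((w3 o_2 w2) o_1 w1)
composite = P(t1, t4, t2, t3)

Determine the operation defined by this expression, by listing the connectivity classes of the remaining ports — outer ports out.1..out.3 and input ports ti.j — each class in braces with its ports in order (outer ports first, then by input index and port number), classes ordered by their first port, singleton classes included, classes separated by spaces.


{out.1} {out.2} {out.3, t2.1} {t1.1} {t1.2} {t1.3, t4.3} {t2.2, t3.2, t3.3} {t2.3} {t3.1} {t4.1} {t4.2}

After gluing at w3, chains via deleted ports link the t-ports.
composing w1 on (t1, t4), with out.j its own outer ports: {out.1, t4.2} {out.2, t4.1} {out.3, t1.3, t4.3} {t1.1} {t1.2}
composing w2 on (t2, t3), with out.j its own outer ports: {out.1, t2.3} {out.2, t2.1} {out.3, t2.2, t3.2, t3.3} {t3.1}
composing w3 on (t1, t4, t2, t3), with out.j its own outer ports: {out.1} {out.2} {out.3, t2.1} {t1.1} {t1.2} {t1.3, t4.3} {t2.2, t3.2, t3.3} {t2.3} {t3.1} {t4.1} {t4.2}
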